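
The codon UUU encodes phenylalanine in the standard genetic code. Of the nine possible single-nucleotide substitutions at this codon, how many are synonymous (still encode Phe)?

1

Position 1: none → 0 synonymous.
Position 2: none → 0 synonymous.
Position 3: UUC → 1 synonymous.
Total: 0 + 0 + 1 = 1.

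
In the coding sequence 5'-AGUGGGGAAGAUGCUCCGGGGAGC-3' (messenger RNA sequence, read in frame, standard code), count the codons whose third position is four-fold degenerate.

Codon 1 AGU (Ser): third position 2-fold.
Codon 2 GGG (Gly): third position 4-fold.
Codon 3 GAA (Glu): third position 2-fold.
Codon 4 GAU (Asp): third position 2-fold.
Codon 5 GCU (Ala): third position 4-fold.
Codon 6 CCG (Pro): third position 4-fold.
Codon 7 GGG (Gly): third position 4-fold.
Codon 8 AGC (Ser): third position 2-fold.
Four-fold degenerate third positions: 4.

4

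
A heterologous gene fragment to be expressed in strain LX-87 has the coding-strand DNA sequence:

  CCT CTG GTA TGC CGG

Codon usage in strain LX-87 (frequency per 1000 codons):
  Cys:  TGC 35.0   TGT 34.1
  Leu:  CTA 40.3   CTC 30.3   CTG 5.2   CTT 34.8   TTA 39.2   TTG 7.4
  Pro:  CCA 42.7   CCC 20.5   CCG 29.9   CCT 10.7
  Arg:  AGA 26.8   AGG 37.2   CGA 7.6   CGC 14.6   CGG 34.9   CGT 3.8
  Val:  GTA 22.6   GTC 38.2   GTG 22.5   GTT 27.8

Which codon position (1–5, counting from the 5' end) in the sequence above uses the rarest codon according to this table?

Codon 1 CCT (Pro): 10.7 per 1000.
Codon 2 CTG (Leu): 5.2 per 1000.
Codon 3 GTA (Val): 22.6 per 1000.
Codon 4 TGC (Cys): 35.0 per 1000.
Codon 5 CGG (Arg): 34.9 per 1000.
Lowest frequency is 5.2 at codon 2.

2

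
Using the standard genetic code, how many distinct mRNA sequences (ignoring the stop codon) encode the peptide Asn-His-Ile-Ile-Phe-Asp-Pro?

576

Asn: 2 codons.
His: 2 codons.
Ile: 3 codons.
Ile: 3 codons.
Phe: 2 codons.
Asp: 2 codons.
Pro: 4 codons.
2 × 2 × 3 × 3 × 2 × 2 × 4 = 576.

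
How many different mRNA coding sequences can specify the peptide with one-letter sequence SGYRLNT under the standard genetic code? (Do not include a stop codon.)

13824

Ser: 6 codons.
Gly: 4 codons.
Tyr: 2 codons.
Arg: 6 codons.
Leu: 6 codons.
Asn: 2 codons.
Thr: 4 codons.
6 × 4 × 2 × 6 × 6 × 2 × 4 = 13824.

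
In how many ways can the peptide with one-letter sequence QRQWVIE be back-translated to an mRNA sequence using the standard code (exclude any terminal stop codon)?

Gln: 2 codons.
Arg: 6 codons.
Gln: 2 codons.
Trp: 1 codon.
Val: 4 codons.
Ile: 3 codons.
Glu: 2 codons.
2 × 6 × 2 × 1 × 4 × 3 × 2 = 576.

576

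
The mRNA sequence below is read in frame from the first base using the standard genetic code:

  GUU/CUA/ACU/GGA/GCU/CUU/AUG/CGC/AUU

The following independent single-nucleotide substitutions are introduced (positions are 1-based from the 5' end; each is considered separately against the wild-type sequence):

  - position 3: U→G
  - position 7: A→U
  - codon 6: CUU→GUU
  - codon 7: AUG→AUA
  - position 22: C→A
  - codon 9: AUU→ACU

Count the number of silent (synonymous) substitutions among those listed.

Codon 1: GUU (Val) → GUG (Val) — synonymous.
Codon 3: ACU (Thr) → UCU (Ser) — missense.
Codon 6: CUU (Leu) → GUU (Val) — missense.
Codon 7: AUG (Met) → AUA (Ile) — missense.
Codon 8: CGC (Arg) → AGC (Ser) — missense.
Codon 9: AUU (Ile) → ACU (Thr) — missense.
Synonymous: 1 of 6.

1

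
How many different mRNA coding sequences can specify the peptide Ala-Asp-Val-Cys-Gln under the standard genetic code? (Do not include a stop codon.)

Ala: 4 codons.
Asp: 2 codons.
Val: 4 codons.
Cys: 2 codons.
Gln: 2 codons.
4 × 2 × 4 × 2 × 2 = 128.

128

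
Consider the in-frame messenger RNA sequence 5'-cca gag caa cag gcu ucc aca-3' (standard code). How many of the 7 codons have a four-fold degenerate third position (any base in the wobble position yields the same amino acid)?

4

Codon 1 CCA (Pro): third position 4-fold.
Codon 2 GAG (Glu): third position 2-fold.
Codon 3 CAA (Gln): third position 2-fold.
Codon 4 CAG (Gln): third position 2-fold.
Codon 5 GCU (Ala): third position 4-fold.
Codon 6 UCC (Ser): third position 4-fold.
Codon 7 ACA (Thr): third position 4-fold.
Four-fold degenerate third positions: 4.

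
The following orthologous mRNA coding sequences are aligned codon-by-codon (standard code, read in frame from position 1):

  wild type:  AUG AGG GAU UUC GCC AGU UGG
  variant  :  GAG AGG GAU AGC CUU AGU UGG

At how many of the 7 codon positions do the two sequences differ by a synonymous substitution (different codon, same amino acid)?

0

Codon 1: AUG Met / GAG Glu — nonsynonymous.
Codon 2: AGG Arg / AGG Arg — identical.
Codon 3: GAU Asp / GAU Asp — identical.
Codon 4: UUC Phe / AGC Ser — nonsynonymous.
Codon 5: GCC Ala / CUU Leu — nonsynonymous.
Codon 6: AGU Ser / AGU Ser — identical.
Codon 7: UGG Trp / UGG Trp — identical.
Synonymous differences: 0.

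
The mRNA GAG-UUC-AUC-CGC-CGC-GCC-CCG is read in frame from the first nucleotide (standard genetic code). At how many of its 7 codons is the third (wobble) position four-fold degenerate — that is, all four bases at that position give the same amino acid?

4

Codon 1 GAG (Glu): third position 2-fold.
Codon 2 UUC (Phe): third position 2-fold.
Codon 3 AUC (Ile): third position 3-fold.
Codon 4 CGC (Arg): third position 4-fold.
Codon 5 CGC (Arg): third position 4-fold.
Codon 6 GCC (Ala): third position 4-fold.
Codon 7 CCG (Pro): third position 4-fold.
Four-fold degenerate third positions: 4.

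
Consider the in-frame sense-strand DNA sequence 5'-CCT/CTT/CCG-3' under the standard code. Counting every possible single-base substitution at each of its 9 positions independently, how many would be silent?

Codon 1 (CCT, Pro): 3 synonymous substitutions.
Codon 2 (CTT, Leu): 3 synonymous substitutions.
Codon 3 (CCG, Pro): 3 synonymous substitutions.
Total: 3 + 3 + 3 = 9.

9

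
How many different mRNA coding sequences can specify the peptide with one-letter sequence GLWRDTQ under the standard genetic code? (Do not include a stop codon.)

2304

Gly: 4 codons.
Leu: 6 codons.
Trp: 1 codon.
Arg: 6 codons.
Asp: 2 codons.
Thr: 4 codons.
Gln: 2 codons.
4 × 6 × 1 × 6 × 2 × 4 × 2 = 2304.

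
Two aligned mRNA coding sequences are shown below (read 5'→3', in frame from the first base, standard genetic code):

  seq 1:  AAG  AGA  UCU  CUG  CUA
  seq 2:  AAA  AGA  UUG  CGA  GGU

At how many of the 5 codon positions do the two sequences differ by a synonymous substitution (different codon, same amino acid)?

Codon 1: AAG Lys / AAA Lys — synonymous.
Codon 2: AGA Arg / AGA Arg — identical.
Codon 3: UCU Ser / UUG Leu — nonsynonymous.
Codon 4: CUG Leu / CGA Arg — nonsynonymous.
Codon 5: CUA Leu / GGU Gly — nonsynonymous.
Synonymous differences: 1.

1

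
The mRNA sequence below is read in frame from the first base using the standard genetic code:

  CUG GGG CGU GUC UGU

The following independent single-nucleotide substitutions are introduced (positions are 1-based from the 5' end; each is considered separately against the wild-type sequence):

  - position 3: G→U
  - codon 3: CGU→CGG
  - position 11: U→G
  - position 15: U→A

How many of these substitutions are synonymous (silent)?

Codon 1: CUG (Leu) → CUU (Leu) — synonymous.
Codon 3: CGU (Arg) → CGG (Arg) — synonymous.
Codon 4: GUC (Val) → GGC (Gly) — missense.
Codon 5: UGU (Cys) → UGA (Stop) — nonsense.
Synonymous: 2 of 4.

2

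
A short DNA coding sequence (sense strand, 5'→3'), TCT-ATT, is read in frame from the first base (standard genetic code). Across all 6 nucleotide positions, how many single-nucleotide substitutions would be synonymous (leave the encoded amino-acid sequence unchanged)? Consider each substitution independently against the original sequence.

5

Codon 1 (TCT, Ser): 3 synonymous substitutions.
Codon 2 (ATT, Ile): 2 synonymous substitutions.
Total: 3 + 2 = 5.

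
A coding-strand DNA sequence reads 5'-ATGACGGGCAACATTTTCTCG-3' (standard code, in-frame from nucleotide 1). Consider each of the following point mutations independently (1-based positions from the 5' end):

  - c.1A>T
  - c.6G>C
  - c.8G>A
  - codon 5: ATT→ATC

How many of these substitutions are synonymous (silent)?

2

Codon 1: ATG (Met) → TTG (Leu) — missense.
Codon 2: ACG (Thr) → ACC (Thr) — synonymous.
Codon 3: GGC (Gly) → GAC (Asp) — missense.
Codon 5: ATT (Ile) → ATC (Ile) — synonymous.
Synonymous: 2 of 4.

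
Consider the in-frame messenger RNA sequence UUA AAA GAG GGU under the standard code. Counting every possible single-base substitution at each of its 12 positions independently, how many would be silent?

Codon 1 (UUA, Leu): 2 synonymous substitutions.
Codon 2 (AAA, Lys): 1 synonymous substitution.
Codon 3 (GAG, Glu): 1 synonymous substitution.
Codon 4 (GGU, Gly): 3 synonymous substitutions.
Total: 2 + 1 + 1 + 3 = 7.

7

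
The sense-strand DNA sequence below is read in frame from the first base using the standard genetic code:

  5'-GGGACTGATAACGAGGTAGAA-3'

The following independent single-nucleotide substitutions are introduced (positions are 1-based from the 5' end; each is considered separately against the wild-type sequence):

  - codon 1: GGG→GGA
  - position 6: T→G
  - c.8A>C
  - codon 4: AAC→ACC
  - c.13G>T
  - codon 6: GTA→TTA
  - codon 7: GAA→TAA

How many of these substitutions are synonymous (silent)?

Codon 1: GGG (Gly) → GGA (Gly) — synonymous.
Codon 2: ACT (Thr) → ACG (Thr) — synonymous.
Codon 3: GAT (Asp) → GCT (Ala) — missense.
Codon 4: AAC (Asn) → ACC (Thr) — missense.
Codon 5: GAG (Glu) → TAG (Stop) — nonsense.
Codon 6: GTA (Val) → TTA (Leu) — missense.
Codon 7: GAA (Glu) → TAA (Stop) — nonsense.
Synonymous: 2 of 7.

2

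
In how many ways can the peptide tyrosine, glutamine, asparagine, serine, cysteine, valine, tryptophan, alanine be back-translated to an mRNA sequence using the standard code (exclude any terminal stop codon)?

Tyr: 2 codons.
Gln: 2 codons.
Asn: 2 codons.
Ser: 6 codons.
Cys: 2 codons.
Val: 4 codons.
Trp: 1 codon.
Ala: 4 codons.
2 × 2 × 2 × 6 × 2 × 4 × 1 × 4 = 1536.

1536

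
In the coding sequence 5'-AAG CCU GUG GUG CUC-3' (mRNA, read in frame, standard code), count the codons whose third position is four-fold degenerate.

4

Codon 1 AAG (Lys): third position 2-fold.
Codon 2 CCU (Pro): third position 4-fold.
Codon 3 GUG (Val): third position 4-fold.
Codon 4 GUG (Val): third position 4-fold.
Codon 5 CUC (Leu): third position 4-fold.
Four-fold degenerate third positions: 4.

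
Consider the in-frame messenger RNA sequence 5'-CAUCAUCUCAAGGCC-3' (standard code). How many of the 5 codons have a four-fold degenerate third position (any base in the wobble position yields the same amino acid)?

Codon 1 CAU (His): third position 2-fold.
Codon 2 CAU (His): third position 2-fold.
Codon 3 CUC (Leu): third position 4-fold.
Codon 4 AAG (Lys): third position 2-fold.
Codon 5 GCC (Ala): third position 4-fold.
Four-fold degenerate third positions: 2.

2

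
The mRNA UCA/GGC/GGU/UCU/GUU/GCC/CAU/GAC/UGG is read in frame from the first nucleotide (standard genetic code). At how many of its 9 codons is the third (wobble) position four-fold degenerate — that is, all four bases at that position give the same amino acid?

Codon 1 UCA (Ser): third position 4-fold.
Codon 2 GGC (Gly): third position 4-fold.
Codon 3 GGU (Gly): third position 4-fold.
Codon 4 UCU (Ser): third position 4-fold.
Codon 5 GUU (Val): third position 4-fold.
Codon 6 GCC (Ala): third position 4-fold.
Codon 7 CAU (His): third position 2-fold.
Codon 8 GAC (Asp): third position 2-fold.
Codon 9 UGG (Trp): third position 1-fold.
Four-fold degenerate third positions: 6.

6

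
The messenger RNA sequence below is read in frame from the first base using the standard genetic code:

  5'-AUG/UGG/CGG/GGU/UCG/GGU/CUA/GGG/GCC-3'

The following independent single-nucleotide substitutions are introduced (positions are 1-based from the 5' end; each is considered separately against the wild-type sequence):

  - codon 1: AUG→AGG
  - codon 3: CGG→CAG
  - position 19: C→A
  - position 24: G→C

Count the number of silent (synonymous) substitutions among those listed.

1

Codon 1: AUG (Met) → AGG (Arg) — missense.
Codon 3: CGG (Arg) → CAG (Gln) — missense.
Codon 7: CUA (Leu) → AUA (Ile) — missense.
Codon 8: GGG (Gly) → GGC (Gly) — synonymous.
Synonymous: 1 of 4.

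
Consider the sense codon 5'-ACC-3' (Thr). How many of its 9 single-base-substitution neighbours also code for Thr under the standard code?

3

Position 1: none → 0 synonymous.
Position 2: none → 0 synonymous.
Position 3: ACU, ACA, ACG → 3 synonymous.
Total: 0 + 0 + 3 = 3.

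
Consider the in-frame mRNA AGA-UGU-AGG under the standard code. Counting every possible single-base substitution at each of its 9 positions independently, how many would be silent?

Codon 1 (AGA, Arg): 2 synonymous substitutions.
Codon 2 (UGU, Cys): 1 synonymous substitution.
Codon 3 (AGG, Arg): 2 synonymous substitutions.
Total: 2 + 1 + 2 = 5.

5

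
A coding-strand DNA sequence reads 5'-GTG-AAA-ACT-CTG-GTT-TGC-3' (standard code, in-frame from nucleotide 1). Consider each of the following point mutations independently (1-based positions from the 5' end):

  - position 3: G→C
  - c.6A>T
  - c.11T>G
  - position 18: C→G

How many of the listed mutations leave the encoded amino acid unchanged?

Codon 1: GTG (Val) → GTC (Val) — synonymous.
Codon 2: AAA (Lys) → AAT (Asn) — missense.
Codon 4: CTG (Leu) → CGG (Arg) — missense.
Codon 6: TGC (Cys) → TGG (Trp) — missense.
Synonymous: 1 of 4.

1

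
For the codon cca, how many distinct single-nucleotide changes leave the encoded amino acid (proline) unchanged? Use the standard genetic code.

Position 1: none → 0 synonymous.
Position 2: none → 0 synonymous.
Position 3: CCU, CCC, CCG → 3 synonymous.
Total: 0 + 0 + 3 = 3.

3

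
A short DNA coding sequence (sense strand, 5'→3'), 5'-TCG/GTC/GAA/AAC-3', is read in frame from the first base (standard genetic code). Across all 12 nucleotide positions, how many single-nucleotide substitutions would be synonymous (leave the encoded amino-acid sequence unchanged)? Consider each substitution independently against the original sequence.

8

Codon 1 (TCG, Ser): 3 synonymous substitutions.
Codon 2 (GTC, Val): 3 synonymous substitutions.
Codon 3 (GAA, Glu): 1 synonymous substitution.
Codon 4 (AAC, Asn): 1 synonymous substitution.
Total: 3 + 3 + 1 + 1 = 8.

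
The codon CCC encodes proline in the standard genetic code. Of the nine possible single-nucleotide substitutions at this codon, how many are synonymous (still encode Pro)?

Position 1: none → 0 synonymous.
Position 2: none → 0 synonymous.
Position 3: CCT, CCA, CCG → 3 synonymous.
Total: 0 + 0 + 3 = 3.

3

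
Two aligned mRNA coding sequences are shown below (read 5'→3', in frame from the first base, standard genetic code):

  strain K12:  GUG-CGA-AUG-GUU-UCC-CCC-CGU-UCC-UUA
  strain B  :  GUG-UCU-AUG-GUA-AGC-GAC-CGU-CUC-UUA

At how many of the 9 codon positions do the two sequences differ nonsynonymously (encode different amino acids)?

3

Codon 1: GUG Val / GUG Val — identical.
Codon 2: CGA Arg / UCU Ser — nonsynonymous.
Codon 3: AUG Met / AUG Met — identical.
Codon 4: GUU Val / GUA Val — synonymous.
Codon 5: UCC Ser / AGC Ser — synonymous.
Codon 6: CCC Pro / GAC Asp — nonsynonymous.
Codon 7: CGU Arg / CGU Arg — identical.
Codon 8: UCC Ser / CUC Leu — nonsynonymous.
Codon 9: UUA Leu / UUA Leu — identical.
Nonsynonymous differences: 3.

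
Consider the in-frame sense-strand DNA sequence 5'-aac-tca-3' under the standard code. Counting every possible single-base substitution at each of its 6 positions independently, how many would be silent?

4

Codon 1 (AAC, Asn): 1 synonymous substitution.
Codon 2 (TCA, Ser): 3 synonymous substitutions.
Total: 1 + 3 = 4.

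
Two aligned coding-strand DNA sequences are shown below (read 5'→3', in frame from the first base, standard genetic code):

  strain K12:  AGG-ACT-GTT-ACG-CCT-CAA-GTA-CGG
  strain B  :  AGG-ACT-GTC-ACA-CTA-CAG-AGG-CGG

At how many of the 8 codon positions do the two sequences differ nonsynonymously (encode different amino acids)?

2

Codon 1: AGG Arg / AGG Arg — identical.
Codon 2: ACT Thr / ACT Thr — identical.
Codon 3: GTT Val / GTC Val — synonymous.
Codon 4: ACG Thr / ACA Thr — synonymous.
Codon 5: CCT Pro / CTA Leu — nonsynonymous.
Codon 6: CAA Gln / CAG Gln — synonymous.
Codon 7: GTA Val / AGG Arg — nonsynonymous.
Codon 8: CGG Arg / CGG Arg — identical.
Nonsynonymous differences: 2.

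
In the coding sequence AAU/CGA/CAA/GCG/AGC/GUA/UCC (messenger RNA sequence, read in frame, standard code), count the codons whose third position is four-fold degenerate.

4

Codon 1 AAU (Asn): third position 2-fold.
Codon 2 CGA (Arg): third position 4-fold.
Codon 3 CAA (Gln): third position 2-fold.
Codon 4 GCG (Ala): third position 4-fold.
Codon 5 AGC (Ser): third position 2-fold.
Codon 6 GUA (Val): third position 4-fold.
Codon 7 UCC (Ser): third position 4-fold.
Four-fold degenerate third positions: 4.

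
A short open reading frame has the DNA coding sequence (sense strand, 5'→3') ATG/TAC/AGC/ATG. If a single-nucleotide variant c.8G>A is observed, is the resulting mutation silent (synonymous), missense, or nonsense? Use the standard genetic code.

missense

Position 8 falls in codon 3: AGC → Ser.
After the substitution the codon is AAC → Asn.
Ser ≠ Asn, so this is a missense mutation.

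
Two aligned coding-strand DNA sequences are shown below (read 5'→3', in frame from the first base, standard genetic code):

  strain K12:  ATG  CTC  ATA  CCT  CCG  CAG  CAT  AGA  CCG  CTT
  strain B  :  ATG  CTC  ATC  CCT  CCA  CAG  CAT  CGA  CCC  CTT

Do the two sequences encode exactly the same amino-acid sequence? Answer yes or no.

Codon 1: ATG Met / ATG Met — identical.
Codon 2: CTC Leu / CTC Leu — identical.
Codon 3: ATA Ile / ATC Ile — synonymous.
Codon 4: CCT Pro / CCT Pro — identical.
Codon 5: CCG Pro / CCA Pro — synonymous.
Codon 6: CAG Gln / CAG Gln — identical.
Codon 7: CAT His / CAT His — identical.
Codon 8: AGA Arg / CGA Arg — synonymous.
Codon 9: CCG Pro / CCC Pro — synonymous.
Codon 10: CTT Leu / CTT Leu — identical.
Nonsynonymous differences: 0 → same protein.

yes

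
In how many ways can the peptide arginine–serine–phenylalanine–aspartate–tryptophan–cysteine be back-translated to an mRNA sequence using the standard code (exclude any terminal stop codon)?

Arg: 6 codons.
Ser: 6 codons.
Phe: 2 codons.
Asp: 2 codons.
Trp: 1 codon.
Cys: 2 codons.
6 × 6 × 2 × 2 × 1 × 2 = 288.

288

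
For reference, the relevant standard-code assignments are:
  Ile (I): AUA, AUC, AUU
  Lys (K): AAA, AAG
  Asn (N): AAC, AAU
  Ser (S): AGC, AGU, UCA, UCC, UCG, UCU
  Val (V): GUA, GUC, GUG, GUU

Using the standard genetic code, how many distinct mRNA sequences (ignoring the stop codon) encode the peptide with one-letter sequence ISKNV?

Ile: 3 codons.
Ser: 6 codons.
Lys: 2 codons.
Asn: 2 codons.
Val: 4 codons.
3 × 6 × 2 × 2 × 4 = 288.

288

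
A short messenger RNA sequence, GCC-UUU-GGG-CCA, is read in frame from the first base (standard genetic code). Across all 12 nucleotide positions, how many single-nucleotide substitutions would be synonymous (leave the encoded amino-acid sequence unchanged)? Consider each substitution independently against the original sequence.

10

Codon 1 (GCC, Ala): 3 synonymous substitutions.
Codon 2 (UUU, Phe): 1 synonymous substitution.
Codon 3 (GGG, Gly): 3 synonymous substitutions.
Codon 4 (CCA, Pro): 3 synonymous substitutions.
Total: 3 + 1 + 3 + 3 = 10.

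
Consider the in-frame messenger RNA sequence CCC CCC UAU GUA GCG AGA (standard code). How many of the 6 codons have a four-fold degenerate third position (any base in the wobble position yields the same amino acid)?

Codon 1 CCC (Pro): third position 4-fold.
Codon 2 CCC (Pro): third position 4-fold.
Codon 3 UAU (Tyr): third position 2-fold.
Codon 4 GUA (Val): third position 4-fold.
Codon 5 GCG (Ala): third position 4-fold.
Codon 6 AGA (Arg): third position 2-fold.
Four-fold degenerate third positions: 4.

4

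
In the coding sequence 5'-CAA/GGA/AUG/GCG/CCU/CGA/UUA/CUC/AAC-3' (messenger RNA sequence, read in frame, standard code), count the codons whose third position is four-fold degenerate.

5

Codon 1 CAA (Gln): third position 2-fold.
Codon 2 GGA (Gly): third position 4-fold.
Codon 3 AUG (Met): third position 1-fold.
Codon 4 GCG (Ala): third position 4-fold.
Codon 5 CCU (Pro): third position 4-fold.
Codon 6 CGA (Arg): third position 4-fold.
Codon 7 UUA (Leu): third position 2-fold.
Codon 8 CUC (Leu): third position 4-fold.
Codon 9 AAC (Asn): third position 2-fold.
Four-fold degenerate third positions: 5.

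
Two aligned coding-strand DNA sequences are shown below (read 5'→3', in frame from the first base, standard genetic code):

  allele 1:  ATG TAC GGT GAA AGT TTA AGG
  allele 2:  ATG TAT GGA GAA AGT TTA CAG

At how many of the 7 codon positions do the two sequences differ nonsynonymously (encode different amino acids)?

1

Codon 1: ATG Met / ATG Met — identical.
Codon 2: TAC Tyr / TAT Tyr — synonymous.
Codon 3: GGT Gly / GGA Gly — synonymous.
Codon 4: GAA Glu / GAA Glu — identical.
Codon 5: AGT Ser / AGT Ser — identical.
Codon 6: TTA Leu / TTA Leu — identical.
Codon 7: AGG Arg / CAG Gln — nonsynonymous.
Nonsynonymous differences: 1.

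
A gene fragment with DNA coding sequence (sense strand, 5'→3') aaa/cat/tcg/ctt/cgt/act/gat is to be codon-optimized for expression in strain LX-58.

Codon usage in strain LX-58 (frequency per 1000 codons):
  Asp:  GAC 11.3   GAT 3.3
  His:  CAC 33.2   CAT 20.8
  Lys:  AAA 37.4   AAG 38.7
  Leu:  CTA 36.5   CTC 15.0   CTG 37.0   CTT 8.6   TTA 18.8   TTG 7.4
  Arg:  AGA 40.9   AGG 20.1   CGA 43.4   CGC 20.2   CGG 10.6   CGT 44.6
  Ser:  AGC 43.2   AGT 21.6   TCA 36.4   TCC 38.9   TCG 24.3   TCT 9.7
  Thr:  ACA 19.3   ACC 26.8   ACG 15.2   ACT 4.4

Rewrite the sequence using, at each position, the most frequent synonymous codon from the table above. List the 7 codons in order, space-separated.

Codon 1 (Lys): best is AAG at 38.7.
Codon 2 (His): best is CAC at 33.2.
Codon 3 (Ser): best is AGC at 43.2.
Codon 4 (Leu): best is CTG at 37.0.
Codon 5 (Arg): best is CGT at 44.6.
Codon 6 (Thr): best is ACC at 26.8.
Codon 7 (Asp): best is GAC at 11.3.

AAG CAC AGC CTG CGT ACC GAC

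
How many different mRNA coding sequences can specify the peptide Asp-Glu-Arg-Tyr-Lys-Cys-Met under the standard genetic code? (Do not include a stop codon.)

192

Asp: 2 codons.
Glu: 2 codons.
Arg: 6 codons.
Tyr: 2 codons.
Lys: 2 codons.
Cys: 2 codons.
Met: 1 codon.
2 × 2 × 6 × 2 × 2 × 2 × 1 = 192.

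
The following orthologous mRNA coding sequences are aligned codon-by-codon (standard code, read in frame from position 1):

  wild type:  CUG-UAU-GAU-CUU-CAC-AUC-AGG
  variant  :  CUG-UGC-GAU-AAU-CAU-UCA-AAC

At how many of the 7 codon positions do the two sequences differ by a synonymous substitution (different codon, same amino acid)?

Codon 1: CUG Leu / CUG Leu — identical.
Codon 2: UAU Tyr / UGC Cys — nonsynonymous.
Codon 3: GAU Asp / GAU Asp — identical.
Codon 4: CUU Leu / AAU Asn — nonsynonymous.
Codon 5: CAC His / CAU His — synonymous.
Codon 6: AUC Ile / UCA Ser — nonsynonymous.
Codon 7: AGG Arg / AAC Asn — nonsynonymous.
Synonymous differences: 1.

1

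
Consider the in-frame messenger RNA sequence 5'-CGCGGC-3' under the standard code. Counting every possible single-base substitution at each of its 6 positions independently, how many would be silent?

Codon 1 (CGC, Arg): 3 synonymous substitutions.
Codon 2 (GGC, Gly): 3 synonymous substitutions.
Total: 3 + 3 = 6.

6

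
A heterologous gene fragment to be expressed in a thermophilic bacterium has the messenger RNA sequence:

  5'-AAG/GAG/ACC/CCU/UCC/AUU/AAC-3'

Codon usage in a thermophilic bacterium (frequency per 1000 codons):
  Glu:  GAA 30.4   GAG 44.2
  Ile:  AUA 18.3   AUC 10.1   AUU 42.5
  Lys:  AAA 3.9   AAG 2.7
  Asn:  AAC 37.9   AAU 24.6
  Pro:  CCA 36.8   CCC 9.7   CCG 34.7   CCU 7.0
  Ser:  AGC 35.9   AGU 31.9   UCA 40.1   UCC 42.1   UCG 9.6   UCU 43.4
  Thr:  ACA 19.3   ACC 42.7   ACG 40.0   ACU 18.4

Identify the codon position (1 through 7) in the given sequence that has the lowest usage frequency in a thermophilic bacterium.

1

Codon 1 AAG (Lys): 2.7 per 1000.
Codon 2 GAG (Glu): 44.2 per 1000.
Codon 3 ACC (Thr): 42.7 per 1000.
Codon 4 CCU (Pro): 7.0 per 1000.
Codon 5 UCC (Ser): 42.1 per 1000.
Codon 6 AUU (Ile): 42.5 per 1000.
Codon 7 AAC (Asn): 37.9 per 1000.
Lowest frequency is 2.7 at codon 1.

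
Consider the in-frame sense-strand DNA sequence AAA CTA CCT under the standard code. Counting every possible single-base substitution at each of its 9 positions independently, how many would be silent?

8

Codon 1 (AAA, Lys): 1 synonymous substitution.
Codon 2 (CTA, Leu): 4 synonymous substitutions.
Codon 3 (CCT, Pro): 3 synonymous substitutions.
Total: 1 + 4 + 3 = 8.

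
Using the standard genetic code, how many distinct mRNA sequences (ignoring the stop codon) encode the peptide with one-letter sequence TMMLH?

Thr: 4 codons.
Met: 1 codon.
Met: 1 codon.
Leu: 6 codons.
His: 2 codons.
4 × 1 × 1 × 6 × 2 = 48.

48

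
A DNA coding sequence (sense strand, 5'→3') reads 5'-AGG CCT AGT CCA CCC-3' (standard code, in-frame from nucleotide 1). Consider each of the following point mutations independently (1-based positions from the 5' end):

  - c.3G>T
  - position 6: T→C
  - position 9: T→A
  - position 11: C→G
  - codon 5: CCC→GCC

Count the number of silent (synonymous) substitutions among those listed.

1

Codon 1: AGG (Arg) → AGT (Ser) — missense.
Codon 2: CCT (Pro) → CCC (Pro) — synonymous.
Codon 3: AGT (Ser) → AGA (Arg) — missense.
Codon 4: CCA (Pro) → CGA (Arg) — missense.
Codon 5: CCC (Pro) → GCC (Ala) — missense.
Synonymous: 1 of 5.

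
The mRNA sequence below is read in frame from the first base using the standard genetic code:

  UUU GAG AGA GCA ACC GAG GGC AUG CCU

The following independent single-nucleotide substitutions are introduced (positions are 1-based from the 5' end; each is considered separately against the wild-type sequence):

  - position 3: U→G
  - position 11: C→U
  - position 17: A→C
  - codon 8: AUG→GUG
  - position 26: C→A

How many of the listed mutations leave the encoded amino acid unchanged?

0

Codon 1: UUU (Phe) → UUG (Leu) — missense.
Codon 4: GCA (Ala) → GUA (Val) — missense.
Codon 6: GAG (Glu) → GCG (Ala) — missense.
Codon 8: AUG (Met) → GUG (Val) — missense.
Codon 9: CCU (Pro) → CAU (His) — missense.
Synonymous: 0 of 5.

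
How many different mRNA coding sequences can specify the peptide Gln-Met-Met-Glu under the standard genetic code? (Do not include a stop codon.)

4

Gln: 2 codons.
Met: 1 codon.
Met: 1 codon.
Glu: 2 codons.
2 × 1 × 1 × 2 = 4.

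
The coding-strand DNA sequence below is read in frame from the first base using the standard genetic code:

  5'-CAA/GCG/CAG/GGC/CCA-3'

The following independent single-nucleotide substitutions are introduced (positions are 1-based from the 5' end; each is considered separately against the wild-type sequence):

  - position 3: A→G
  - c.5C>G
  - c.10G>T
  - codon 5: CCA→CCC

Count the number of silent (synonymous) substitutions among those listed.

2

Codon 1: CAA (Gln) → CAG (Gln) — synonymous.
Codon 2: GCG (Ala) → GGG (Gly) — missense.
Codon 4: GGC (Gly) → TGC (Cys) — missense.
Codon 5: CCA (Pro) → CCC (Pro) — synonymous.
Synonymous: 2 of 4.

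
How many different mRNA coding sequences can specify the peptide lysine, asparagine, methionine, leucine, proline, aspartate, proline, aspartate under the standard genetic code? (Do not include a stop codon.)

1536

Lys: 2 codons.
Asn: 2 codons.
Met: 1 codon.
Leu: 6 codons.
Pro: 4 codons.
Asp: 2 codons.
Pro: 4 codons.
Asp: 2 codons.
2 × 2 × 1 × 6 × 4 × 2 × 4 × 2 = 1536.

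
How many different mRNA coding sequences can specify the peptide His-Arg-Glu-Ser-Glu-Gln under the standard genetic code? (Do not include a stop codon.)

576

His: 2 codons.
Arg: 6 codons.
Glu: 2 codons.
Ser: 6 codons.
Glu: 2 codons.
Gln: 2 codons.
2 × 6 × 2 × 6 × 2 × 2 = 576.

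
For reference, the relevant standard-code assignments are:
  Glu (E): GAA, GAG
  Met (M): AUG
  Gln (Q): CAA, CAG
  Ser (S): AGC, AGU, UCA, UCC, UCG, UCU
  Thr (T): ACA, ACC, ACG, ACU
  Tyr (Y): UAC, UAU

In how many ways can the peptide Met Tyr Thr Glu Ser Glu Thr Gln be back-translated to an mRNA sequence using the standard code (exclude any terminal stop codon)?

Met: 1 codon.
Tyr: 2 codons.
Thr: 4 codons.
Glu: 2 codons.
Ser: 6 codons.
Glu: 2 codons.
Thr: 4 codons.
Gln: 2 codons.
1 × 2 × 4 × 2 × 6 × 2 × 4 × 2 = 1536.

1536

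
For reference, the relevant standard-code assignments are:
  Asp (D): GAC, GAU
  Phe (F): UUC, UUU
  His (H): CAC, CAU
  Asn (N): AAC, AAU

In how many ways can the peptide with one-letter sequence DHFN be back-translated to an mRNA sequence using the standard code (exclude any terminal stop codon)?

Asp: 2 codons.
His: 2 codons.
Phe: 2 codons.
Asn: 2 codons.
2 × 2 × 2 × 2 = 16.

16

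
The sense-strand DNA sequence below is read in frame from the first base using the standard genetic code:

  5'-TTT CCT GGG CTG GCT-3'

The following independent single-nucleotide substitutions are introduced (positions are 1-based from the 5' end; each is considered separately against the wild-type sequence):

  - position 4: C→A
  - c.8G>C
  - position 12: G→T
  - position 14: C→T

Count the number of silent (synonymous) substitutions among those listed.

Codon 2: CCT (Pro) → ACT (Thr) — missense.
Codon 3: GGG (Gly) → GCG (Ala) — missense.
Codon 4: CTG (Leu) → CTT (Leu) — synonymous.
Codon 5: GCT (Ala) → GTT (Val) — missense.
Synonymous: 1 of 4.

1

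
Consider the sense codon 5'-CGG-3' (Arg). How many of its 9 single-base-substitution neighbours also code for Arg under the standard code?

4

Position 1: AGG → 1 synonymous.
Position 2: none → 0 synonymous.
Position 3: CGU, CGC, CGA → 3 synonymous.
Total: 1 + 0 + 3 = 4.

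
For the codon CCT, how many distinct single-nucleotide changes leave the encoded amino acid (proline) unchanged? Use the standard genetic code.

3

Position 1: none → 0 synonymous.
Position 2: none → 0 synonymous.
Position 3: CCC, CCA, CCG → 3 synonymous.
Total: 0 + 0 + 3 = 3.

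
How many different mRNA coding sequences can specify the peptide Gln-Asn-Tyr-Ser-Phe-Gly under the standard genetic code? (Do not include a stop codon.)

Gln: 2 codons.
Asn: 2 codons.
Tyr: 2 codons.
Ser: 6 codons.
Phe: 2 codons.
Gly: 4 codons.
2 × 2 × 2 × 6 × 2 × 4 = 384.

384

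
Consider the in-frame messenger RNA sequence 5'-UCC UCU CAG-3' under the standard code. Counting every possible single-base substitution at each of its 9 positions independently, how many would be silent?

Codon 1 (UCC, Ser): 3 synonymous substitutions.
Codon 2 (UCU, Ser): 3 synonymous substitutions.
Codon 3 (CAG, Gln): 1 synonymous substitution.
Total: 3 + 3 + 1 = 7.

7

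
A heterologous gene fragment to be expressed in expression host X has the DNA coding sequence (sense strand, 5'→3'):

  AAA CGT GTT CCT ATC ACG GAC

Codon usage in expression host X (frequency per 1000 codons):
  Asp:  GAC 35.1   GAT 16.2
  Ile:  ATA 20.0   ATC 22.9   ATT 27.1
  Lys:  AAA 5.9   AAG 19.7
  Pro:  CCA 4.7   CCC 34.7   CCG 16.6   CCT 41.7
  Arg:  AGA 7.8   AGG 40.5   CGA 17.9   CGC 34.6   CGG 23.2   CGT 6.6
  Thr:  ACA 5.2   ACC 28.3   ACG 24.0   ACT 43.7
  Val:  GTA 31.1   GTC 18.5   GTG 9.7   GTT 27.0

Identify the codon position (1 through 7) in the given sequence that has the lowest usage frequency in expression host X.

1

Codon 1 AAA (Lys): 5.9 per 1000.
Codon 2 CGT (Arg): 6.6 per 1000.
Codon 3 GTT (Val): 27.0 per 1000.
Codon 4 CCT (Pro): 41.7 per 1000.
Codon 5 ATC (Ile): 22.9 per 1000.
Codon 6 ACG (Thr): 24.0 per 1000.
Codon 7 GAC (Asp): 35.1 per 1000.
Lowest frequency is 5.9 at codon 1.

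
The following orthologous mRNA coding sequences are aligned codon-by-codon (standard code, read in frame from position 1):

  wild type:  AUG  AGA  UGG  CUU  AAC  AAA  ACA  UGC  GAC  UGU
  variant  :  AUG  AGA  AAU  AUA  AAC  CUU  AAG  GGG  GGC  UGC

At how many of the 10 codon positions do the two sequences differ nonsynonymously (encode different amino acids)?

Codon 1: AUG Met / AUG Met — identical.
Codon 2: AGA Arg / AGA Arg — identical.
Codon 3: UGG Trp / AAU Asn — nonsynonymous.
Codon 4: CUU Leu / AUA Ile — nonsynonymous.
Codon 5: AAC Asn / AAC Asn — identical.
Codon 6: AAA Lys / CUU Leu — nonsynonymous.
Codon 7: ACA Thr / AAG Lys — nonsynonymous.
Codon 8: UGC Cys / GGG Gly — nonsynonymous.
Codon 9: GAC Asp / GGC Gly — nonsynonymous.
Codon 10: UGU Cys / UGC Cys — synonymous.
Nonsynonymous differences: 6.

6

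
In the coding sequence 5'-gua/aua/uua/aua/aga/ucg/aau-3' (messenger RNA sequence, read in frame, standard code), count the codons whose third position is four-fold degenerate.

Codon 1 GUA (Val): third position 4-fold.
Codon 2 AUA (Ile): third position 3-fold.
Codon 3 UUA (Leu): third position 2-fold.
Codon 4 AUA (Ile): third position 3-fold.
Codon 5 AGA (Arg): third position 2-fold.
Codon 6 UCG (Ser): third position 4-fold.
Codon 7 AAU (Asn): third position 2-fold.
Four-fold degenerate third positions: 2.

2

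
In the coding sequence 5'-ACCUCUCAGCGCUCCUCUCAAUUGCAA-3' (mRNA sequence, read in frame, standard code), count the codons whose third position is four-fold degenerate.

Codon 1 ACC (Thr): third position 4-fold.
Codon 2 UCU (Ser): third position 4-fold.
Codon 3 CAG (Gln): third position 2-fold.
Codon 4 CGC (Arg): third position 4-fold.
Codon 5 UCC (Ser): third position 4-fold.
Codon 6 UCU (Ser): third position 4-fold.
Codon 7 CAA (Gln): third position 2-fold.
Codon 8 UUG (Leu): third position 2-fold.
Codon 9 CAA (Gln): third position 2-fold.
Four-fold degenerate third positions: 5.

5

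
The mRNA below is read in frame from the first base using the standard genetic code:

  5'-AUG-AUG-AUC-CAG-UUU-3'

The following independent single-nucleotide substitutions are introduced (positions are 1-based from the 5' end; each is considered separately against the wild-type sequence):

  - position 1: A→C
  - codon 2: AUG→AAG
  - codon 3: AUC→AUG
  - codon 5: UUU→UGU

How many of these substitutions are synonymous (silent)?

Codon 1: AUG (Met) → CUG (Leu) — missense.
Codon 2: AUG (Met) → AAG (Lys) — missense.
Codon 3: AUC (Ile) → AUG (Met) — missense.
Codon 5: UUU (Phe) → UGU (Cys) — missense.
Synonymous: 0 of 4.

0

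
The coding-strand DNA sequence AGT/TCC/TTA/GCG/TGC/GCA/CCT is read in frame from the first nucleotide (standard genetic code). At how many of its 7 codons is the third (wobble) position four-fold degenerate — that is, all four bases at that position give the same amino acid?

Codon 1 AGT (Ser): third position 2-fold.
Codon 2 TCC (Ser): third position 4-fold.
Codon 3 TTA (Leu): third position 2-fold.
Codon 4 GCG (Ala): third position 4-fold.
Codon 5 TGC (Cys): third position 2-fold.
Codon 6 GCA (Ala): third position 4-fold.
Codon 7 CCT (Pro): third position 4-fold.
Four-fold degenerate third positions: 4.

4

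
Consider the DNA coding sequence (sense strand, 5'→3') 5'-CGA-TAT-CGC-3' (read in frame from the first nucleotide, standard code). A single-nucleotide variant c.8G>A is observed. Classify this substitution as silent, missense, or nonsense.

missense

Position 8 falls in codon 3: CGC → Arg.
After the substitution the codon is CAC → His.
Arg ≠ His, so this is a missense mutation.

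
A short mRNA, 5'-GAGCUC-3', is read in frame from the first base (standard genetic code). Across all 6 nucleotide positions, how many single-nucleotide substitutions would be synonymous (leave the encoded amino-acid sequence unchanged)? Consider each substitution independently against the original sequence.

4

Codon 1 (GAG, Glu): 1 synonymous substitution.
Codon 2 (CUC, Leu): 3 synonymous substitutions.
Total: 1 + 3 = 4.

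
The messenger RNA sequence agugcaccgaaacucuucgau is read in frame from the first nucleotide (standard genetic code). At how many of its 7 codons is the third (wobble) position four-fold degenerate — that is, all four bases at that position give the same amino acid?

Codon 1 AGU (Ser): third position 2-fold.
Codon 2 GCA (Ala): third position 4-fold.
Codon 3 CCG (Pro): third position 4-fold.
Codon 4 AAA (Lys): third position 2-fold.
Codon 5 CUC (Leu): third position 4-fold.
Codon 6 UUC (Phe): third position 2-fold.
Codon 7 GAU (Asp): third position 2-fold.
Four-fold degenerate third positions: 3.

3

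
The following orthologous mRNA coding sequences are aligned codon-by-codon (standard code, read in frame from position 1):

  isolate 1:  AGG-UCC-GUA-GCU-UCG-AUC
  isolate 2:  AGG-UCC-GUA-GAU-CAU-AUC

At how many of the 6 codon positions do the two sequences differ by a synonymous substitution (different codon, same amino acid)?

0

Codon 1: AGG Arg / AGG Arg — identical.
Codon 2: UCC Ser / UCC Ser — identical.
Codon 3: GUA Val / GUA Val — identical.
Codon 4: GCU Ala / GAU Asp — nonsynonymous.
Codon 5: UCG Ser / CAU His — nonsynonymous.
Codon 6: AUC Ile / AUC Ile — identical.
Synonymous differences: 0.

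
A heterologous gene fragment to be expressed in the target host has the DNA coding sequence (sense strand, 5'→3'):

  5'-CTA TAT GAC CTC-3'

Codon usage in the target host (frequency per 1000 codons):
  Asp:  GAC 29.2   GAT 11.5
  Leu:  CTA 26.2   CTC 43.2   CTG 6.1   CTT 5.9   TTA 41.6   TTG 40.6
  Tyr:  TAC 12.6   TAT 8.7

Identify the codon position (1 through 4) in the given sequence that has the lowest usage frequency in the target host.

2

Codon 1 CTA (Leu): 26.2 per 1000.
Codon 2 TAT (Tyr): 8.7 per 1000.
Codon 3 GAC (Asp): 29.2 per 1000.
Codon 4 CTC (Leu): 43.2 per 1000.
Lowest frequency is 8.7 at codon 2.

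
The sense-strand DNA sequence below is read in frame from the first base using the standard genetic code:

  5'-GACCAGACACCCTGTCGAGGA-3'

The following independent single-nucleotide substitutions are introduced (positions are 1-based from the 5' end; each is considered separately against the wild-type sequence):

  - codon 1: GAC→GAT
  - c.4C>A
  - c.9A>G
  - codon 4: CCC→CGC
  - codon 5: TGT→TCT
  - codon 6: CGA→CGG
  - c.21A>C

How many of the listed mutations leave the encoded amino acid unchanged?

4

Codon 1: GAC (Asp) → GAT (Asp) — synonymous.
Codon 2: CAG (Gln) → AAG (Lys) — missense.
Codon 3: ACA (Thr) → ACG (Thr) — synonymous.
Codon 4: CCC (Pro) → CGC (Arg) — missense.
Codon 5: TGT (Cys) → TCT (Ser) — missense.
Codon 6: CGA (Arg) → CGG (Arg) — synonymous.
Codon 7: GGA (Gly) → GGC (Gly) — synonymous.
Synonymous: 4 of 7.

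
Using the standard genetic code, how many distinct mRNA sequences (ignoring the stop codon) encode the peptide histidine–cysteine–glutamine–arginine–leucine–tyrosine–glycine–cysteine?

His: 2 codons.
Cys: 2 codons.
Gln: 2 codons.
Arg: 6 codons.
Leu: 6 codons.
Tyr: 2 codons.
Gly: 4 codons.
Cys: 2 codons.
2 × 2 × 2 × 6 × 6 × 2 × 4 × 2 = 4608.

4608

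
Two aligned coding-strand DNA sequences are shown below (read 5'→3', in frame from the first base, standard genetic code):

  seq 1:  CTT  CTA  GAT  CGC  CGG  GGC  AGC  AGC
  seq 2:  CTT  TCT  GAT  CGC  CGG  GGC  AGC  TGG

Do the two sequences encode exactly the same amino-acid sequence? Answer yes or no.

Codon 1: CTT Leu / CTT Leu — identical.
Codon 2: CTA Leu / TCT Ser — nonsynonymous.
Codon 3: GAT Asp / GAT Asp — identical.
Codon 4: CGC Arg / CGC Arg — identical.
Codon 5: CGG Arg / CGG Arg — identical.
Codon 6: GGC Gly / GGC Gly — identical.
Codon 7: AGC Ser / AGC Ser — identical.
Codon 8: AGC Ser / TGG Trp — nonsynonymous.
Nonsynonymous differences: 2 → different protein.

no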